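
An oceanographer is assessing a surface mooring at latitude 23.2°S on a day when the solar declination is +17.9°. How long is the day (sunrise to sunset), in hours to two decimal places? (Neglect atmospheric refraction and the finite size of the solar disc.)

10.94 hours

−tan φ tan δ = −(-0.4286)(0.3230) = 0.1384; H_s = arccos(0.1384) = 82.04°.
Day length = 2 H_s / 15° h⁻¹ = 164.08° / 15 = 10.939 h.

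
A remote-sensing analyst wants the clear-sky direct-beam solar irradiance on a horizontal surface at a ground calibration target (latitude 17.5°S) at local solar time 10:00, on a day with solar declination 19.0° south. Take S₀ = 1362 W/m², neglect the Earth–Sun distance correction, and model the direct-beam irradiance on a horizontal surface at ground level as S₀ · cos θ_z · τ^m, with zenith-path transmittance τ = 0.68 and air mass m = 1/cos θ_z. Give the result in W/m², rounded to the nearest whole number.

Hour angle H = 15° × (10 − 12) = -30.00°.
With φ = -17.5°, δ = -19.0°, H = -30.00°: sin φ sin δ = 0.0979, cos φ cos δ cos H = 0.7809, so cos θ_z = 0.8788.
Air mass m = 1/cos θ_z = 1/0.8788 = 1.138; τ^m = 0.68^1.138 = 0.6448.
Surface direct beam = 1362 × 0.8788 × 0.6448 = 771.78 W/m².

772 W/m²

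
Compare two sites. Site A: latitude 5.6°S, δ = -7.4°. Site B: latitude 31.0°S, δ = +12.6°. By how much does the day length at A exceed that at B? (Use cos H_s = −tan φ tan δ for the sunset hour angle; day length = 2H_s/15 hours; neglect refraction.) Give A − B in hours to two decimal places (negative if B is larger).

+1.13 h

A: H_s = arccos(−tan -5.6° · tan -7.4°) = 90.73°, so 2H_s/15 = 12.0973 h.
B: H_s = arccos(−tan -31.0° · tan 12.6°) = 82.28°, so 2H_s/15 = 10.9707 h.
A − B = 12.0973 − 10.9707 = 1.1266 h.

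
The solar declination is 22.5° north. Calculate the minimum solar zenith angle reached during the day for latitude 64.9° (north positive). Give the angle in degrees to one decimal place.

At local solar noon the hour angle is zero, so the zenith angle is |φ − δ| = |64.9° − (22.5°)| = 42.4°.

42.4°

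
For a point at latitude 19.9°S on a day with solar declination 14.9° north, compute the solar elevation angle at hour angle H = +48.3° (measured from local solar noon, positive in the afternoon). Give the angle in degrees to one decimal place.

With φ = -19.9°, δ = 14.9°, H = 48.30°: sin φ sin δ = -0.0875, cos φ cos δ cos H = 0.6045, so cos θ_z = 0.5170.
θ_z = arccos(0.5170) = 58.87°, so the elevation is 90° − 58.87° = 31.13°.

31.1°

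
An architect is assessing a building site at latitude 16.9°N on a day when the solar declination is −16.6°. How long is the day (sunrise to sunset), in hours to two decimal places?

11.31 hours

cos H_s = −tan(16.9°) · tan(-16.6°) = 0.0906, so H_s = arccos(0.0906) = 84.80°.
Day length = 2 H_s / 15° h⁻¹ = 169.60° / 15 = 11.307 h.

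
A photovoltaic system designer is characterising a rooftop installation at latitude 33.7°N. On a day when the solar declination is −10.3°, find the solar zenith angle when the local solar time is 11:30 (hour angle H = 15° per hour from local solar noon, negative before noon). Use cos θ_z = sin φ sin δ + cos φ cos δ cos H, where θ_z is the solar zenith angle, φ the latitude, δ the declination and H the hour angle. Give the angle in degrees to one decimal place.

44.6°

Hour angle H = 15° × (11.5 − 12) = -7.50°.
With φ = 33.7°, δ = -10.3°, H = -7.50°: sin φ sin δ = -0.0992, cos φ cos δ cos H = 0.8115, so cos θ_z = 0.7123.
θ_z = arccos(0.7123) = 44.58°.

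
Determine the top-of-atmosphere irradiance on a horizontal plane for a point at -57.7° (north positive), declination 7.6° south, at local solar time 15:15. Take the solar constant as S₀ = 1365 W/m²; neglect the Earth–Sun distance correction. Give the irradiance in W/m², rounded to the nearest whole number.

Hour angle H = 15° × (15.25 − 12) = 48.75°.
With φ = -57.7°, δ = -7.6°, H = 48.75°: sin φ sin δ = 0.1118, cos φ cos δ cos H = 0.3492, so cos θ_z = 0.4610.
Top-of-atmosphere irradiance = S₀ cos θ_z = 1365 × 0.4610 = 629.26 W/m².

629 W/m²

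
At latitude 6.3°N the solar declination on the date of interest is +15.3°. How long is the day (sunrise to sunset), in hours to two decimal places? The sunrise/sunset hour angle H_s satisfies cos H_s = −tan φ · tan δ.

cos H_s = −tan(6.3°) · tan(15.3°) = -0.0302, so H_s = arccos(-0.0302) = 91.73°.
Day length = 2 H_s / 15° h⁻¹ = 183.46° / 15 = 12.231 h.

12.23 hours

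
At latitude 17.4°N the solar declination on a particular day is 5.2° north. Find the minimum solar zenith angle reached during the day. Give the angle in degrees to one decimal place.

At local solar noon the hour angle is zero, so the zenith angle is |φ − δ| = |17.4° − (5.2°)| = 12.2°.

12.2°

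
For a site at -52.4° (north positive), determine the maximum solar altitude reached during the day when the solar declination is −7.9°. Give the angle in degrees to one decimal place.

45.5°

At local solar noon the hour angle is zero, so the elevation is 90° − |φ − δ| = 90° − |-52.4° − (-7.9°)| = 90° − 44.5° = 45.5°.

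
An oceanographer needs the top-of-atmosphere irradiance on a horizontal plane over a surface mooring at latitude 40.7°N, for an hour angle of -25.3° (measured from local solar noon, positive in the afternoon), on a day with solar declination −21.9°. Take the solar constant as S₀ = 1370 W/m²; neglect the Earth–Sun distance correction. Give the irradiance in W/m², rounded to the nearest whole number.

With φ = 40.7°, δ = -21.9°, H = -25.30°: sin φ sin δ = -0.2432, cos φ cos δ cos H = 0.6360, so cos θ_z = 0.3928.
Top-of-atmosphere irradiance = S₀ cos θ_z = 1370 × 0.3928 = 538.14 W/m².

538 W/m²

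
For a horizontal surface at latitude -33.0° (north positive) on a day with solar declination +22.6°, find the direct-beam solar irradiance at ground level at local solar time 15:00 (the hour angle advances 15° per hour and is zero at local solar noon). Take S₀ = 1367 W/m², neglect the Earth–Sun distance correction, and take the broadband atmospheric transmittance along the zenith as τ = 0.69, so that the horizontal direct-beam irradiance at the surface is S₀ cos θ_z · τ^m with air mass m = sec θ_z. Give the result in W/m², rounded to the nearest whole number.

Hour angle H = 15° × (15 − 12) = 45.00°.
cos θ_z = sin(-33.0°) sin(22.6°) + cos(-33.0°) cos(22.6°) cos(45.00°) = -0.2093 + 0.5475 = 0.3382.
Air mass m = 1/cos θ_z = 1/0.3382 = 2.957; τ^m = 0.69^2.957 = 0.3338.
Surface direct beam = 1367 × 0.3382 × 0.3338 = 154.32 W/m².

154 W/m²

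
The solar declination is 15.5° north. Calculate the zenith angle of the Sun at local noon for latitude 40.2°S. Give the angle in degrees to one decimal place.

At local solar noon the hour angle is zero, so the zenith angle is |φ − δ| = |-40.2° − (15.5°)| = 55.7°.

55.7°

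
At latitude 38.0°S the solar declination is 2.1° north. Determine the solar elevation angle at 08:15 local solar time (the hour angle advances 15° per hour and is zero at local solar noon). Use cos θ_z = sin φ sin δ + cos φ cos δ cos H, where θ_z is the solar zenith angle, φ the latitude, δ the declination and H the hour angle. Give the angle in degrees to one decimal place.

24.5°

Hour angle H = 15° × (8.25 − 12) = -56.25°.
cos θ_z = sin φ sin δ + cos φ cos δ cos H = (-0.6157)(0.0366) + (0.7880)(0.9993)(0.5556) = 0.4150.
θ_z = arccos(0.4150) = 65.48°, so the elevation is 90° − 65.48° = 24.52°.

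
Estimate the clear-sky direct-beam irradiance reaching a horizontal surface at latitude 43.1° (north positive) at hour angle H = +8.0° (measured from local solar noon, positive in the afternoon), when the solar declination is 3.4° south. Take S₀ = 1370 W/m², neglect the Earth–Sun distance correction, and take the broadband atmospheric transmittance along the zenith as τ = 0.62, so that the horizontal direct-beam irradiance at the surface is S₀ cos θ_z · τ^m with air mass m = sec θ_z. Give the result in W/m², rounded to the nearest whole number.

463 W/m²

With φ = 43.1°, δ = -3.4°, H = 8.00°: sin φ sin δ = -0.0405, cos φ cos δ cos H = 0.7218, so cos θ_z = 0.6813.
Air mass m = 1/cos θ_z = 1/0.6813 = 1.468; τ^m = 0.62^1.468 = 0.4957.
Surface direct beam = 1370 × 0.6813 × 0.4957 = 462.68 W/m².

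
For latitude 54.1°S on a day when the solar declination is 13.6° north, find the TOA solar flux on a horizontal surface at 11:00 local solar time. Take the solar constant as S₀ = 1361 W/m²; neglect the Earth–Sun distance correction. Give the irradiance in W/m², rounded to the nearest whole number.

Hour angle H = 15° × (11 − 12) = -15.00°.
cos θ_z = sin(-54.1°) sin(13.6°) + cos(-54.1°) cos(13.6°) cos(-15.00°) = -0.1905 + 0.5505 = 0.3600.
Top-of-atmosphere irradiance = S₀ cos θ_z = 1361 × 0.3600 = 489.96 W/m².

490 W/m²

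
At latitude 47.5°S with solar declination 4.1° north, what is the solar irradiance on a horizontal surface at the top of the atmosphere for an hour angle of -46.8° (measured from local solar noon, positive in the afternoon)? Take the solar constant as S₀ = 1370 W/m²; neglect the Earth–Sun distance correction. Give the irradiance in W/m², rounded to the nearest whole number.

560 W/m²

cos θ_z = sin(-47.5°) sin(4.1°) + cos(-47.5°) cos(4.1°) cos(-46.80°) = -0.0527 + 0.4613 = 0.4086.
Top-of-atmosphere irradiance = S₀ cos θ_z = 1370 × 0.4086 = 559.78 W/m².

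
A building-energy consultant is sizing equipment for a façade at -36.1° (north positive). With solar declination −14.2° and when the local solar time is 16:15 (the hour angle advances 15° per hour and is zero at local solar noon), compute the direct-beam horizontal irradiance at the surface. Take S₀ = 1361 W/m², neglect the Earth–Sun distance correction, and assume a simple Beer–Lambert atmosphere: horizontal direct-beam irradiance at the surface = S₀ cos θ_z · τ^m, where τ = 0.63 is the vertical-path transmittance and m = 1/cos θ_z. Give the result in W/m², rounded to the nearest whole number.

Hour angle H = 15° × (16.25 − 12) = 63.75°.
With φ = -36.1°, δ = -14.2°, H = 63.75°: sin φ sin δ = 0.1445, cos φ cos δ cos H = 0.3464, so cos θ_z = 0.4909.
Air mass m = 1/cos θ_z = 1/0.4909 = 2.037; τ^m = 0.63^2.037 = 0.3902.
Surface direct beam = 1361 × 0.4909 × 0.3902 = 260.70 W/m².

261 W/m²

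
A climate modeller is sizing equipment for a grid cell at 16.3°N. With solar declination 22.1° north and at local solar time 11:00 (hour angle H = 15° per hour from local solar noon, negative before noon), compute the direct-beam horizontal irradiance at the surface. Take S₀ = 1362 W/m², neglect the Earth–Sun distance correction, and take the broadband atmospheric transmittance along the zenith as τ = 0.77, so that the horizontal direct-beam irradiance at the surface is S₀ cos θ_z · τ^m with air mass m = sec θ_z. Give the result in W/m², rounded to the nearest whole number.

1002 W/m²

Hour angle H = 15° × (11 − 12) = -15.00°.
With φ = 16.3°, δ = 22.1°, H = -15.00°: sin φ sin δ = 0.1056, cos φ cos δ cos H = 0.8590, so cos θ_z = 0.9646.
Air mass m = 1/cos θ_z = 1/0.9646 = 1.037; τ^m = 0.77^1.037 = 0.7626.
Surface direct beam = 1362 × 0.9646 × 0.7626 = 1001.89 W/m².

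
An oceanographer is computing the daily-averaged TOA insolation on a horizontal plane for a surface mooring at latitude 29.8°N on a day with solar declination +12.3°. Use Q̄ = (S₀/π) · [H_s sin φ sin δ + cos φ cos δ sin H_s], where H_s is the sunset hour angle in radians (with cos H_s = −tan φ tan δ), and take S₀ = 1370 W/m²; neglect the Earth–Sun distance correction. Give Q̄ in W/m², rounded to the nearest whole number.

445 W/m²

−tan φ tan δ = −(0.5727)(0.2180) = -0.1248; H_s = arccos(-0.1248) = 97.17°. In radians, H_s = 1.6959.
H_s sin φ sin δ = 1.6959 × 0.4970 × 0.2130 = 0.1795.
cos φ cos δ sin H_s = 0.8678 × 0.9770 × 0.9922 = 0.8412.
Q̄ = (1370/π) × (0.1795 + 0.8412) = 436.08 × 1.0207 = 445.11 W/m².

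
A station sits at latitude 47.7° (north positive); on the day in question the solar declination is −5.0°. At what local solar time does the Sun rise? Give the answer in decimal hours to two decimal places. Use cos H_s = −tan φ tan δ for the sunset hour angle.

cos H_s = −tan(47.7°) · tan(-5.0°) = 0.0961, so H_s = arccos(0.0961) = 84.49°.
Sunrise is at 12 − H_s/15 = 12 − 5.633 = 6.367 h local solar time.

6.37 h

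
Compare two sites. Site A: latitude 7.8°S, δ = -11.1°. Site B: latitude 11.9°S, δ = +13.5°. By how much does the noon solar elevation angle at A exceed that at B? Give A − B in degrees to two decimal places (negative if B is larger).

+22.10°

A: 90° − |-7.8 − (-11.1)| = 86.70°.
B: 90° − |-11.9 − (13.5)| = 64.60°.
A − B = 86.70 − 64.60 = 22.10°.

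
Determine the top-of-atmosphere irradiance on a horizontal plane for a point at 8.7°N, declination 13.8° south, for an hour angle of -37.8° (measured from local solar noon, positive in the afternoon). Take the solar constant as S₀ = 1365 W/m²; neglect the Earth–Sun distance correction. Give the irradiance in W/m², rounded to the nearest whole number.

986 W/m²

cos θ_z = sin φ sin δ + cos φ cos δ cos H = (0.1513)(-0.2385) + (0.9885)(0.9711)(0.7902) = 0.7225.
Top-of-atmosphere irradiance = S₀ cos θ_z = 1365 × 0.7225 = 986.21 W/m².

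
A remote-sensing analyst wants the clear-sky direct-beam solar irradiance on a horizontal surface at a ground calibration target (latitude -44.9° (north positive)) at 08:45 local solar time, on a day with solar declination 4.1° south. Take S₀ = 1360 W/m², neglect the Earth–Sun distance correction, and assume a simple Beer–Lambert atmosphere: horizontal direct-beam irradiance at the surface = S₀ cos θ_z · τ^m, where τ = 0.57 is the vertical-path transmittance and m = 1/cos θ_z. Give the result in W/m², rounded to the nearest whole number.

Hour angle H = 15° × (8.75 − 12) = -48.75°.
cos θ_z = sin(-44.9°) sin(-4.1°) + cos(-44.9°) cos(-4.1°) cos(-48.75°) = 0.0505 + 0.4658 = 0.5163.
Air mass m = 1/cos θ_z = 1/0.5163 = 1.937; τ^m = 0.57^1.937 = 0.3366.
Surface direct beam = 1360 × 0.5163 × 0.3366 = 236.35 W/m².

236 W/m²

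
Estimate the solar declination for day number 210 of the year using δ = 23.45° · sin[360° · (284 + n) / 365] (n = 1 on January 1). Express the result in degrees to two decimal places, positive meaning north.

360 × (284 + 210) / 365 = 487.233°; sin(487.233°) = 0.7962.
δ = 23.45 × 0.7962 = 18.671° ≈ +18.67°.

+18.67°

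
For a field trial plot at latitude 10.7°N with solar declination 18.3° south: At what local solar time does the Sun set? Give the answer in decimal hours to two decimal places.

−tan φ tan δ = −(0.1890)(-0.3307) = 0.0625; H_s = arccos(0.0625) = 86.42°.
Sunset is at 12 + H_s/15 = 12 + 5.761 = 17.761 h local solar time.

17.76 h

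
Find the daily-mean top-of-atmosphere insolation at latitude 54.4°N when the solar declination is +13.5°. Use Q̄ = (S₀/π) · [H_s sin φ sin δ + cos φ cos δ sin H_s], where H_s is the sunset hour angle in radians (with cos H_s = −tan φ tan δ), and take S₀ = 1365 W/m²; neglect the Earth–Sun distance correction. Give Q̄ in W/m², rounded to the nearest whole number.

The sunset hour angle satisfies cos H_s = −tan φ tan δ = -0.3353, giving H_s = 109.59°. In radians, H_s = 1.9127.
H_s sin φ sin δ = 1.9127 × 0.8131 × 0.2334 = 0.3630.
cos φ cos δ sin H_s = 0.5821 × 0.9724 × 0.9421 = 0.5333.
Q̄ = (1365/π) × (0.3630 + 0.5333) = 434.49 × 0.8963 = 389.43 W/m².

389 W/m²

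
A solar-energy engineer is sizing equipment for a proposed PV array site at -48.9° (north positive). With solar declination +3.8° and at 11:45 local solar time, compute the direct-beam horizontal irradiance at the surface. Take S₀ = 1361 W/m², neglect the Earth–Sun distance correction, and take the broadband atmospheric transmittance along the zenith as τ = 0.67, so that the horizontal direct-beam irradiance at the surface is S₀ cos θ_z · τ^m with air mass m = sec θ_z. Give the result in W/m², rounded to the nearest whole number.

Hour angle H = 15° × (11.75 − 12) = -3.75°.
cos θ_z = sin φ sin δ + cos φ cos δ cos H = (-0.7536)(0.0663) + (0.6574)(0.9978)(0.9979) = 0.6046.
Air mass m = 1/cos θ_z = 1/0.6046 = 1.654; τ^m = 0.67^1.654 = 0.5156.
Surface direct beam = 1361 × 0.6046 × 0.5156 = 424.27 W/m².

424 W/m²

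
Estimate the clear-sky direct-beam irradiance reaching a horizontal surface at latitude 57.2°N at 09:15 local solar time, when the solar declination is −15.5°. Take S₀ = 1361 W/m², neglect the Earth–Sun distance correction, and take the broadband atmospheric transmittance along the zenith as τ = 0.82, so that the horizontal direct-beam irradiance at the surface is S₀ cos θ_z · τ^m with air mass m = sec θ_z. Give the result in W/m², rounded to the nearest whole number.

Hour angle H = 15° × (9.25 − 12) = -41.25°.
cos θ_z = sin φ sin δ + cos φ cos δ cos H = (0.8406)(-0.2672) + (0.5417)(0.9636)(0.7518) = 0.1678.
Air mass m = 1/cos θ_z = 1/0.1678 = 5.959; τ^m = 0.82^5.959 = 0.3065.
Surface direct beam = 1361 × 0.1678 × 0.3065 = 70.00 W/m².

70 W/m²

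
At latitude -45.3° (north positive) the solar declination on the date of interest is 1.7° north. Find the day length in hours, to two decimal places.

11.77 hours

−tan φ tan δ = −(-1.0105)(0.0297) = 0.0300; H_s = arccos(0.0300) = 88.28°.
Day length = 2 H_s / 15° h⁻¹ = 176.56° / 15 = 11.771 h.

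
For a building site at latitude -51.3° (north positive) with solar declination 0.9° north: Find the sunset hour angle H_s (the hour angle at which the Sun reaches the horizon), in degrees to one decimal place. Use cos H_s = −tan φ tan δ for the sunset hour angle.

88.9°

The sunset hour angle satisfies cos H_s = −tan φ tan δ = 0.0196, giving H_s = 88.88°.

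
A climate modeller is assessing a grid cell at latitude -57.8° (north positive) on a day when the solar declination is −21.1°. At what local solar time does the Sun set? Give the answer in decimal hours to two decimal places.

cos H_s = −tan(-57.8°) · tan(-21.1°) = -0.6127, so H_s = arccos(-0.6127) = 127.78°.
Sunset is at 12 + H_s/15 = 12 + 8.519 = 20.519 h local solar time.

20.52 h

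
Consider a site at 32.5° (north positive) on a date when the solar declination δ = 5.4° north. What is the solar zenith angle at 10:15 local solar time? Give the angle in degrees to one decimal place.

Hour angle H = 15° × (10.25 − 12) = -26.25°.
cos θ_z = sin φ sin δ + cos φ cos δ cos H = (0.5373)(0.0941) + (0.8434)(0.9956)(0.8969) = 0.8037.
θ_z = arccos(0.8037) = 36.52°.

36.5°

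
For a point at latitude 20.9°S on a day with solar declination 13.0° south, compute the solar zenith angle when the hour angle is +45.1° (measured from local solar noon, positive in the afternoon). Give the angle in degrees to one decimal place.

43.7°

With φ = -20.9°, δ = -13.0°, H = 45.10°: sin φ sin δ = 0.0802, cos φ cos δ cos H = 0.6425, so cos θ_z = 0.7227.
θ_z = arccos(0.7227) = 43.72°.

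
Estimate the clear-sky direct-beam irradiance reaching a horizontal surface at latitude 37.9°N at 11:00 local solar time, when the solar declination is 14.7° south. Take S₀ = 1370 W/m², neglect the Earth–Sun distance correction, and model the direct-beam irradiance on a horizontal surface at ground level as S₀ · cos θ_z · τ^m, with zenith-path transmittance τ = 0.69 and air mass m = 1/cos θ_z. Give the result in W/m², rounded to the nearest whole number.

Hour angle H = 15° × (11 − 12) = -15.00°.
With φ = 37.9°, δ = -14.7°, H = -15.00°: sin φ sin δ = -0.1559, cos φ cos δ cos H = 0.7372, so cos θ_z = 0.5813.
Air mass m = 1/cos θ_z = 1/0.5813 = 1.720; τ^m = 0.69^1.720 = 0.5282.
Surface direct beam = 1370 × 0.5813 × 0.5282 = 420.65 W/m².

421 W/m²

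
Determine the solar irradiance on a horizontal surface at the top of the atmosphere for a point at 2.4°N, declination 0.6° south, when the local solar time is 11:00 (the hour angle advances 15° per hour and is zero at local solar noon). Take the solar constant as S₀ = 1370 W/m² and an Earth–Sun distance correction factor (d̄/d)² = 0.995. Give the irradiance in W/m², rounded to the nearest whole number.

1315 W/m²

Hour angle H = 15° × (11 − 12) = -15.00°.
cos θ_z = sin φ sin δ + cos φ cos δ cos H = (0.0419)(-0.0105) + (0.9991)(0.9999)(0.9659) = 0.9645.
Top-of-atmosphere irradiance = S₀ (d̄/d)² cos θ_z = 1370 × 0.995 × 0.9645 = 1314.76 W/m².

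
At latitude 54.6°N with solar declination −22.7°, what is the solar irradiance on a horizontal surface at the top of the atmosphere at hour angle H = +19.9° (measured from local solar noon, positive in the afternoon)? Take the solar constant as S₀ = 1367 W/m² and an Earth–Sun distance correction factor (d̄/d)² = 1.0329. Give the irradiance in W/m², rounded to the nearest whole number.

265 W/m²

cos θ_z = sin(54.6°) sin(-22.7°) + cos(54.6°) cos(-22.7°) cos(19.90°) = -0.3146 + 0.5025 = 0.1879.
Top-of-atmosphere irradiance = S₀ (d̄/d)² cos θ_z = 1367 × 1.0329 × 0.1879 = 265.31 W/m².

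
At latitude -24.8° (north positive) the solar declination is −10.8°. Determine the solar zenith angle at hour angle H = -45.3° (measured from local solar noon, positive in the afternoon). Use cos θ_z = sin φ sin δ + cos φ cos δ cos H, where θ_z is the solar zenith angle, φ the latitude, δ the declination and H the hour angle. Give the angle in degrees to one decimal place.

With φ = -24.8°, δ = -10.8°, H = -45.30°: sin φ sin δ = 0.0786, cos φ cos δ cos H = 0.6272, so cos θ_z = 0.7058.
θ_z = arccos(0.7058) = 45.11°.

45.1°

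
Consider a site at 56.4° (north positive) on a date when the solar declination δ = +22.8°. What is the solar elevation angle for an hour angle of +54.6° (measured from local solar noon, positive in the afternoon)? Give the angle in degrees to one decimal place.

38.2°

cos θ_z = sin(56.4°) sin(22.8°) + cos(56.4°) cos(22.8°) cos(54.60°) = 0.3228 + 0.2955 = 0.6183.
θ_z = arccos(0.6183) = 51.81°, so the elevation is 90° − 51.81° = 38.19°.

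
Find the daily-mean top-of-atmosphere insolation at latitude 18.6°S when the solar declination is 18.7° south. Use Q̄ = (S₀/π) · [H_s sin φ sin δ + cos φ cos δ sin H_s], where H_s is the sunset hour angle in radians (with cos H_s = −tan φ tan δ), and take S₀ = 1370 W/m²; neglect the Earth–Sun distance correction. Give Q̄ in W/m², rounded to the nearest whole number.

The sunset hour angle satisfies cos H_s = −tan φ tan δ = -0.1139, giving H_s = 96.54°. In radians, H_s = 1.6849.
H_s sin φ sin δ = 1.6849 × -0.3190 × -0.3206 = 0.1723.
cos φ cos δ sin H_s = 0.9478 × 0.9472 × 0.9935 = 0.8919.
Q̄ = (1370/π) × (0.1723 + 0.8919) = 436.08 × 1.0642 = 464.08 W/m².

464 W/m²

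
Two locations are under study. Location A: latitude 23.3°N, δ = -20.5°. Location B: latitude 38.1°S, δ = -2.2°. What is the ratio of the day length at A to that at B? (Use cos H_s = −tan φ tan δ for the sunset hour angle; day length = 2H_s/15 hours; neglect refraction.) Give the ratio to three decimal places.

0.880

A: H_s = arccos(−tan 23.3° · tan -20.5°) = 80.73°, so 2H_s/15 = 10.7640 h.
B: H_s = arccos(−tan -38.1° · tan -2.2°) = 91.73°, so 2H_s/15 = 12.2307 h.
Ratio A/B = 10.7640 / 12.2307 = 0.8801.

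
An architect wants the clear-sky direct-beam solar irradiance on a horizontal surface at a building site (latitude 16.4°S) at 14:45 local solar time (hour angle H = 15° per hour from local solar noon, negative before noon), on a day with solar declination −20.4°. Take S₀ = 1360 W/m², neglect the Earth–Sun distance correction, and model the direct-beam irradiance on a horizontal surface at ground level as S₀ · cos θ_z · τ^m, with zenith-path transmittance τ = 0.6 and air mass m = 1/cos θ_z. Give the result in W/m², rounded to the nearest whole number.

Hour angle H = 15° × (14.75 − 12) = 41.25°.
With φ = -16.4°, δ = -20.4°, H = 41.25°: sin φ sin δ = 0.0984, cos φ cos δ cos H = 0.6760, so cos θ_z = 0.7744.
Air mass m = 1/cos θ_z = 1/0.7744 = 1.291; τ^m = 0.6^1.291 = 0.5171.
Surface direct beam = 1360 × 0.7744 × 0.5171 = 544.60 W/m².

545 W/m²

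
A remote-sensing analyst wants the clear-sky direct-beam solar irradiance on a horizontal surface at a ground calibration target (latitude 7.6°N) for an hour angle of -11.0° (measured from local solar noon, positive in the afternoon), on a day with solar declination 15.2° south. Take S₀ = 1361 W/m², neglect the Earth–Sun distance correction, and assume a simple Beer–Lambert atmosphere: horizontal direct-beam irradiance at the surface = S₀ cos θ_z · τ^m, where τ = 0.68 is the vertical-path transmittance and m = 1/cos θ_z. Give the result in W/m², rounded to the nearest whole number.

803 W/m²

cos θ_z = sin φ sin δ + cos φ cos δ cos H = (0.1323)(-0.2622) + (0.9912)(0.9650)(0.9816) = 0.9042.
Air mass m = 1/cos θ_z = 1/0.9042 = 1.106; τ^m = 0.68^1.106 = 0.6528.
Surface direct beam = 1361 × 0.9042 × 0.6528 = 803.35 W/m².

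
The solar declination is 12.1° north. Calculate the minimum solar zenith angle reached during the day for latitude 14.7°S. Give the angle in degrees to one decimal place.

At local solar noon the hour angle is zero, so the zenith angle is |φ − δ| = |-14.7° − (12.1°)| = 26.8°.

26.8°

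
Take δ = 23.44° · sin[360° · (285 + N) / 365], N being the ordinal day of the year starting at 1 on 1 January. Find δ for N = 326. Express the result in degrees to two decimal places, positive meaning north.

360 × (285 + 326) / 365 = 602.630°; sin(602.630°) = -0.8881.
δ = 23.44 × -0.8881 = -20.817° ≈ -20.82°.

-20.82°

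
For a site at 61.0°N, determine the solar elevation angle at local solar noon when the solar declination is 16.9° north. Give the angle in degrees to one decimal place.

45.9°

At local solar noon the hour angle is zero, so the elevation is 90° − |φ − δ| = 90° − |61.0° − (16.9°)| = 90° − 44.1° = 45.9°.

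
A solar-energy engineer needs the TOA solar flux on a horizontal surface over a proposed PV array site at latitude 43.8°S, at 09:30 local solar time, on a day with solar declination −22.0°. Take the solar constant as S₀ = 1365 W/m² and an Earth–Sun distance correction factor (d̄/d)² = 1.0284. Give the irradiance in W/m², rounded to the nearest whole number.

Hour angle H = 15° × (9.5 − 12) = -37.50°.
cos θ_z = sin φ sin δ + cos φ cos δ cos H = (-0.6921)(-0.3746) + (0.7218)(0.9272)(0.7934) = 0.7902.
Top-of-atmosphere irradiance = S₀ (d̄/d)² cos θ_z = 1365 × 1.0284 × 0.7902 = 1109.26 W/m².

1109 W/m²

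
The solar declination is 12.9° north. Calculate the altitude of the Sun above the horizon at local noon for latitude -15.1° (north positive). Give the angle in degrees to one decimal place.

At local solar noon the hour angle is zero, so the elevation is 90° − |φ − δ| = 90° − |-15.1° − (12.9°)| = 90° − 28.0° = 62.0°.

62.0°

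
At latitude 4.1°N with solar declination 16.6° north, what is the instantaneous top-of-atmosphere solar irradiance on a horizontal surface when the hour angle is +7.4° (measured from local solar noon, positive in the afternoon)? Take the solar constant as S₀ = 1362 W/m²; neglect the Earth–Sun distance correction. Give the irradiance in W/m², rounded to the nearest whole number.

With φ = 4.1°, δ = 16.6°, H = 7.40°: sin φ sin δ = 0.0204, cos φ cos δ cos H = 0.9479, so cos θ_z = 0.9683.
Top-of-atmosphere irradiance = S₀ cos θ_z = 1362 × 0.9683 = 1318.82 W/m².

1319 W/m²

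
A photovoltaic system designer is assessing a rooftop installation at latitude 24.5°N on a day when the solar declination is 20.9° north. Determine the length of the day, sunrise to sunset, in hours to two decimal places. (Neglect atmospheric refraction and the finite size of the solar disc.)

−tan φ tan δ = −(0.4557)(0.3819) = -0.1740; H_s = arccos(-0.1740) = 100.02°.
Day length = 2 H_s / 15° h⁻¹ = 200.04° / 15 = 13.336 h.

13.34 hours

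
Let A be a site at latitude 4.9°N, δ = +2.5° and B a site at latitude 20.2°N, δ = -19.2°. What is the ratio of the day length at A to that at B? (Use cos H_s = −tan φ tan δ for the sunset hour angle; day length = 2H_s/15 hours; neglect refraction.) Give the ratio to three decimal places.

1.092

A: H_s = arccos(−tan 4.9° · tan 2.5°) = 90.21°, so 2H_s/15 = 12.0280 h.
B: H_s = arccos(−tan 20.2° · tan -19.2°) = 82.64°, so 2H_s/15 = 11.0187 h.
Ratio A/B = 12.0280 / 11.0187 = 1.0916.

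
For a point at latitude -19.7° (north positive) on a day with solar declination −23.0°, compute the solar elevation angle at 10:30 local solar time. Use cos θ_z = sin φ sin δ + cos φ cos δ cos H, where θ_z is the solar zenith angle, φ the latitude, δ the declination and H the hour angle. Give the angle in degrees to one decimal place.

Hour angle H = 15° × (10.5 − 12) = -22.50°.
cos θ_z = sin(-19.7°) sin(-23.0°) + cos(-19.7°) cos(-23.0°) cos(-22.50°) = 0.1317 + 0.8007 = 0.9324.
θ_z = arccos(0.9324) = 21.19°, so the elevation is 90° − 21.19° = 68.81°.

68.8°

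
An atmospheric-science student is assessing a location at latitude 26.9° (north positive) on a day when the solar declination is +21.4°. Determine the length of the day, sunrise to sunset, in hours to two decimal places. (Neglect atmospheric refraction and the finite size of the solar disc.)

13.53 hours

−tan φ tan δ = −(0.5073)(0.3919) = -0.1988; H_s = arccos(-0.1988) = 101.47°.
Day length = 2 H_s / 15° h⁻¹ = 202.94° / 15 = 13.529 h.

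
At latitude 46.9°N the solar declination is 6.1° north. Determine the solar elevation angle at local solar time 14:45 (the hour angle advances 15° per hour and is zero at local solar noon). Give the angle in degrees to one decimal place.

36.0°

Hour angle H = 15° × (14.75 − 12) = 41.25°.
cos θ_z = sin φ sin δ + cos φ cos δ cos H = (0.7302)(0.1063) + (0.6833)(0.9943)(0.7518) = 0.5884.
θ_z = arccos(0.5884) = 53.96°, so the elevation is 90° − 53.96° = 36.04°.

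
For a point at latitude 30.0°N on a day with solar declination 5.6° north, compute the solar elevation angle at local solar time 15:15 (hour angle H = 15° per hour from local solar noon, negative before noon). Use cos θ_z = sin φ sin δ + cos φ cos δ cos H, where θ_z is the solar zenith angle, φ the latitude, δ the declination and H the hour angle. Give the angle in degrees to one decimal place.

38.1°

Hour angle H = 15° × (15.25 − 12) = 48.75°.
cos θ_z = sin φ sin δ + cos φ cos δ cos H = (0.5000)(0.0976) + (0.8660)(0.9952)(0.6593) = 0.6170.
θ_z = arccos(0.6170) = 51.90°, so the elevation is 90° − 51.90° = 38.10°.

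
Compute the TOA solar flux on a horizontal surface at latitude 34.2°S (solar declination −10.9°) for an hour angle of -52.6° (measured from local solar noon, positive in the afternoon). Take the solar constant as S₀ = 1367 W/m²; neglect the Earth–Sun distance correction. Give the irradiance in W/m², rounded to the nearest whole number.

820 W/m²

With φ = -34.2°, δ = -10.9°, H = -52.60°: sin φ sin δ = 0.1063, cos φ cos δ cos H = 0.4933, so cos θ_z = 0.5996.
Top-of-atmosphere irradiance = S₀ cos θ_z = 1367 × 0.5996 = 819.65 W/m².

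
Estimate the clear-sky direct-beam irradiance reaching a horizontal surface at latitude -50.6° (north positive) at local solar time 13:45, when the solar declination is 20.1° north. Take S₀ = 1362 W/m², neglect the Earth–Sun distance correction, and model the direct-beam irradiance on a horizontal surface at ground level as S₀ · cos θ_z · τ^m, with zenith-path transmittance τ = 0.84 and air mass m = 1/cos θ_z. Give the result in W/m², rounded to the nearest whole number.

Hour angle H = 15° × (13.75 − 12) = 26.25°.
cos θ_z = sin(-50.6°) sin(20.1°) + cos(-50.6°) cos(20.1°) cos(26.25°) = -0.2656 + 0.5346 = 0.2690.
Air mass m = 1/cos θ_z = 1/0.2690 = 3.717; τ^m = 0.84^3.717 = 0.5231.
Surface direct beam = 1362 × 0.2690 × 0.5231 = 191.65 W/m².

192 W/m²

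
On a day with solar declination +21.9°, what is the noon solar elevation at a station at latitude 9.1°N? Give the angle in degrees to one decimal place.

77.2°

At local solar noon the hour angle is zero, so the elevation is 90° − |φ − δ| = 90° − |9.1° − (21.9°)| = 90° − 12.8° = 77.2°.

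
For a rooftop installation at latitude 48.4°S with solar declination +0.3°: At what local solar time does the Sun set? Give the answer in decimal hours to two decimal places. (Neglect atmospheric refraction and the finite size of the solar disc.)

cos H_s = −tan(-48.4°) · tan(0.3°) = 0.0059, so H_s = arccos(0.0059) = 89.66°.
Sunset is at 12 + H_s/15 = 12 + 5.977 = 17.977 h local solar time.

17.98 h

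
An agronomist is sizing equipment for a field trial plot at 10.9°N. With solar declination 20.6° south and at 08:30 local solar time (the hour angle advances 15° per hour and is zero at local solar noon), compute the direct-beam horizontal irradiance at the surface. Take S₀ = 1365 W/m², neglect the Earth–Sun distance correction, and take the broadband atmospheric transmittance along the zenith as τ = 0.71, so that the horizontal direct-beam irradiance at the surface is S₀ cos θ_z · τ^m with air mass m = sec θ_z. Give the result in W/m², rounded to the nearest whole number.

Hour angle H = 15° × (8.5 − 12) = -52.50°.
With φ = 10.9°, δ = -20.6°, H = -52.50°: sin φ sin δ = -0.0665, cos φ cos δ cos H = 0.5596, so cos θ_z = 0.4931.
Air mass m = 1/cos θ_z = 1/0.4931 = 2.028; τ^m = 0.71^2.028 = 0.4993.
Surface direct beam = 1365 × 0.4931 × 0.4993 = 336.07 W/m².

336 W/m²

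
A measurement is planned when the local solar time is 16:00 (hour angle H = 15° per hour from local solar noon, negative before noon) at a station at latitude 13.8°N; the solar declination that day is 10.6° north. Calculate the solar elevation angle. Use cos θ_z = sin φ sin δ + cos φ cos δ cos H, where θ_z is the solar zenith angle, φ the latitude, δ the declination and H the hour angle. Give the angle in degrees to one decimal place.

31.4°

Hour angle H = 15° × (16 − 12) = 60.00°.
cos θ_z = sin φ sin δ + cos φ cos δ cos H = (0.2385)(0.1840) + (0.9711)(0.9829)(0.5000) = 0.5211.
θ_z = arccos(0.5211) = 58.59°, so the elevation is 90° − 58.59° = 31.41°.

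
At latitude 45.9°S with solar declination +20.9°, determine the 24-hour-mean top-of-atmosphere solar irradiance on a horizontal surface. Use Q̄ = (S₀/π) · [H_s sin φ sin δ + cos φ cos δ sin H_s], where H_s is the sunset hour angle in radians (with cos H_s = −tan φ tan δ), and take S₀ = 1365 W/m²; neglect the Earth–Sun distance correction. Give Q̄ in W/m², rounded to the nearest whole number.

cos H_s = −tan(-45.9°) · tan(20.9°) = 0.3941, so H_s = arccos(0.3941) = 66.79°. In radians, H_s = 1.1657.
H_s sin φ sin δ = 1.1657 × -0.7181 × 0.3567 = -0.2986.
cos φ cos δ sin H_s = 0.6959 × 0.9342 × 0.9191 = 0.5975.
Q̄ = (1365/π) × (-0.2986 + 0.5975) = 434.49 × 0.2989 = 129.87 W/m².

130 W/m²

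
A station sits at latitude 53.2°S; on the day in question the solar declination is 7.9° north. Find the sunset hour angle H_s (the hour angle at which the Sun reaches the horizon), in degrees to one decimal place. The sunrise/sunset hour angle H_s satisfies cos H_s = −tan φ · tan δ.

79.3°

cos H_s = −tan(-53.2°) · tan(7.9°) = 0.1855, so H_s = arccos(0.1855) = 79.31°.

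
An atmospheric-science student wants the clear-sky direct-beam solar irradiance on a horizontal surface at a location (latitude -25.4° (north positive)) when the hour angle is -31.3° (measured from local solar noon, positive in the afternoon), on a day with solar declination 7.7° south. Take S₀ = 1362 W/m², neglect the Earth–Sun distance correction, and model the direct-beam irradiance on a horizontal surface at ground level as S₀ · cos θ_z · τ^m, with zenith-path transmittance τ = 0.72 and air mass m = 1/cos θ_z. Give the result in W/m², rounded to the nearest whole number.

751 W/m²

cos θ_z = sin(-25.4°) sin(-7.7°) + cos(-25.4°) cos(-7.7°) cos(-31.30°) = 0.0575 + 0.7649 = 0.8224.
Air mass m = 1/cos θ_z = 1/0.8224 = 1.216; τ^m = 0.72^1.216 = 0.6707.
Surface direct beam = 1362 × 0.8224 × 0.6707 = 751.26 W/m².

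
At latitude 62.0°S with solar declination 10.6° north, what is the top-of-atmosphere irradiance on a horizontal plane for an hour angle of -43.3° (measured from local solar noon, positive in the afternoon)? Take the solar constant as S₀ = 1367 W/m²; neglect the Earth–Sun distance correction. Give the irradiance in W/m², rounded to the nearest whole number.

237 W/m²

With φ = -62.0°, δ = 10.6°, H = -43.30°: sin φ sin δ = -0.1624, cos φ cos δ cos H = 0.3358, so cos θ_z = 0.1734.
Top-of-atmosphere irradiance = S₀ cos θ_z = 1367 × 0.1734 = 237.04 W/m².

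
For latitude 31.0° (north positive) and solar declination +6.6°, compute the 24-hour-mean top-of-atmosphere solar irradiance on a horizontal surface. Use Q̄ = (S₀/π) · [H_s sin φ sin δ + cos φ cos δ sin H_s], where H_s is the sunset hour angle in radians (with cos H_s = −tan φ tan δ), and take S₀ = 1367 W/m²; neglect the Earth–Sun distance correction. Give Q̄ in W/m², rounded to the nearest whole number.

412 W/m²

cos H_s = −tan(31.0°) · tan(6.6°) = -0.0695, so H_s = arccos(-0.0695) = 93.99°. In radians, H_s = 1.6404.
H_s sin φ sin δ = 1.6404 × 0.5150 × 0.1149 = 0.0971.
cos φ cos δ sin H_s = 0.8572 × 0.9934 × 0.9976 = 0.8495.
Q̄ = (1367/π) × (0.0971 + 0.8495) = 435.13 × 0.9466 = 411.89 W/m².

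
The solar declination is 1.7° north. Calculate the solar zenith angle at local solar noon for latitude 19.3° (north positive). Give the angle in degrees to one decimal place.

17.6°

At local solar noon the hour angle is zero, so the zenith angle is |φ − δ| = |19.3° − (1.7°)| = 17.6°.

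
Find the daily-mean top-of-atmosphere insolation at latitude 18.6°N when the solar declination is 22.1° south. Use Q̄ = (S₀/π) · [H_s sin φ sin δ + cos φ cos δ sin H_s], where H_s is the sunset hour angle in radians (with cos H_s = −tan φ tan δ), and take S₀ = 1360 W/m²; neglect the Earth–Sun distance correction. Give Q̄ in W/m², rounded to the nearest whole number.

cos H_s = −tan(18.6°) · tan(-22.1°) = 0.1367, so H_s = arccos(0.1367) = 82.14°. In radians, H_s = 1.4336.
H_s sin φ sin δ = 1.4336 × 0.3190 × -0.3762 = -0.1720.
cos φ cos δ sin H_s = 0.9478 × 0.9265 × 0.9906 = 0.8699.
Q̄ = (1360/π) × (-0.1720 + 0.8699) = 432.90 × 0.6979 = 302.12 W/m².

302 W/m²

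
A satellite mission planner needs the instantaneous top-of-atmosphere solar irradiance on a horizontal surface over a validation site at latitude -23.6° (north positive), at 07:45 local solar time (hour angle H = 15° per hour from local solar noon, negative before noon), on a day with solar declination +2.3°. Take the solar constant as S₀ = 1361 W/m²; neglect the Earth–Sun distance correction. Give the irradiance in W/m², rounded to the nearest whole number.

529 W/m²

Hour angle H = 15° × (7.75 − 12) = -63.75°.
cos θ_z = sin(-23.6°) sin(2.3°) + cos(-23.6°) cos(2.3°) cos(-63.75°) = -0.0161 + 0.4050 = 0.3889.
Top-of-atmosphere irradiance = S₀ cos θ_z = 1361 × 0.3889 = 529.29 W/m².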